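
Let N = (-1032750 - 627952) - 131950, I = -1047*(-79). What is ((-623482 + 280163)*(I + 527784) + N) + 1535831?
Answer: -209595476364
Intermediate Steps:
I = 82713
N = -1792652 (N = -1660702 - 131950 = -1792652)
((-623482 + 280163)*(I + 527784) + N) + 1535831 = ((-623482 + 280163)*(82713 + 527784) - 1792652) + 1535831 = (-343319*610497 - 1792652) + 1535831 = (-209595219543 - 1792652) + 1535831 = -209597012195 + 1535831 = -209595476364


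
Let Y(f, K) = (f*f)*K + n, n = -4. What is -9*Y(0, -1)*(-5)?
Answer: -180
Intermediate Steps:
Y(f, K) = -4 + K*f² (Y(f, K) = (f*f)*K - 4 = f²*K - 4 = K*f² - 4 = -4 + K*f²)
-9*Y(0, -1)*(-5) = -9*(-4 - 1*0²)*(-5) = -9*(-4 - 1*0)*(-5) = -9*(-4 + 0)*(-5) = -9*(-4)*(-5) = 36*(-5) = -180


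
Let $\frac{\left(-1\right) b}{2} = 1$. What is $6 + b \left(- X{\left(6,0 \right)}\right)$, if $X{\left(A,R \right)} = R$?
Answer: $6$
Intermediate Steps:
$b = -2$ ($b = \left(-2\right) 1 = -2$)
$6 + b \left(- X{\left(6,0 \right)}\right) = 6 - 2 \left(\left(-1\right) 0\right) = 6 - 0 = 6 + 0 = 6$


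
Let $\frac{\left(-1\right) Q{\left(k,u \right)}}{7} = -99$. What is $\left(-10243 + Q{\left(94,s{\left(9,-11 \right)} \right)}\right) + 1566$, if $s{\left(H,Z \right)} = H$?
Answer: $-7984$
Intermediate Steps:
$Q{\left(k,u \right)} = 693$ ($Q{\left(k,u \right)} = \left(-7\right) \left(-99\right) = 693$)
$\left(-10243 + Q{\left(94,s{\left(9,-11 \right)} \right)}\right) + 1566 = \left(-10243 + 693\right) + 1566 = -9550 + 1566 = -7984$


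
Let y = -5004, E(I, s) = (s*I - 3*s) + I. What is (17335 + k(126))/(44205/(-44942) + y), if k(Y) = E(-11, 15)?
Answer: -769137388/224933973 ≈ -3.4194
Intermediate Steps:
E(I, s) = I - 3*s + I*s (E(I, s) = (I*s - 3*s) + I = (-3*s + I*s) + I = I - 3*s + I*s)
k(Y) = -221 (k(Y) = -11 - 3*15 - 11*15 = -11 - 45 - 165 = -221)
(17335 + k(126))/(44205/(-44942) + y) = (17335 - 221)/(44205/(-44942) - 5004) = 17114/(44205*(-1/44942) - 5004) = 17114/(-44205/44942 - 5004) = 17114/(-224933973/44942) = 17114*(-44942/224933973) = -769137388/224933973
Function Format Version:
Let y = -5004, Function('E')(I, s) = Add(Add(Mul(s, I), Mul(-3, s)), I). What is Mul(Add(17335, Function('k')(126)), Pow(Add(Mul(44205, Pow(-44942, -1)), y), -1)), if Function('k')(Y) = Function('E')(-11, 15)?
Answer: Rational(-769137388, 224933973) ≈ -3.4194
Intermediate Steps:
Function('E')(I, s) = Add(I, Mul(-3, s), Mul(I, s)) (Function('E')(I, s) = Add(Add(Mul(I, s), Mul(-3, s)), I) = Add(Add(Mul(-3, s), Mul(I, s)), I) = Add(I, Mul(-3, s), Mul(I, s)))
Function('k')(Y) = -221 (Function('k')(Y) = Add(-11, Mul(-3, 15), Mul(-11, 15)) = Add(-11, -45, -165) = -221)
Mul(Add(17335, Function('k')(126)), Pow(Add(Mul(44205, Pow(-44942, -1)), y), -1)) = Mul(Add(17335, -221), Pow(Add(Mul(44205, Pow(-44942, -1)), -5004), -1)) = Mul(17114, Pow(Add(Mul(44205, Rational(-1, 44942)), -5004), -1)) = Mul(17114, Pow(Add(Rational(-44205, 44942), -5004), -1)) = Mul(17114, Pow(Rational(-224933973, 44942), -1)) = Mul(17114, Rational(-44942, 224933973)) = Rational(-769137388, 224933973)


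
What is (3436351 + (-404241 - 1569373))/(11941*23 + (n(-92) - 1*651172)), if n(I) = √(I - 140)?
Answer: -550762899873/141774088073 - 2925474*I*√58/141774088073 ≈ -3.8848 - 0.00015715*I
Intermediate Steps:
n(I) = √(-140 + I)
(3436351 + (-404241 - 1569373))/(11941*23 + (n(-92) - 1*651172)) = (3436351 + (-404241 - 1569373))/(11941*23 + (√(-140 - 92) - 1*651172)) = (3436351 - 1973614)/(274643 + (√(-232) - 651172)) = 1462737/(274643 + (2*I*√58 - 651172)) = 1462737/(274643 + (-651172 + 2*I*√58)) = 1462737/(-376529 + 2*I*√58)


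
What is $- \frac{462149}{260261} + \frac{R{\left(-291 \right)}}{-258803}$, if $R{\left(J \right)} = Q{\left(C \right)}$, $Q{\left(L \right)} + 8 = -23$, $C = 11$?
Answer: $- \frac{119597479556}{67356327583} \approx -1.7756$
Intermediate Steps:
$Q{\left(L \right)} = -31$ ($Q{\left(L \right)} = -8 - 23 = -31$)
$R{\left(J \right)} = -31$
$- \frac{462149}{260261} + \frac{R{\left(-291 \right)}}{-258803} = - \frac{462149}{260261} - \frac{31}{-258803} = \left(-462149\right) \frac{1}{260261} - - \frac{31}{258803} = - \frac{462149}{260261} + \frac{31}{258803} = - \frac{119597479556}{67356327583}$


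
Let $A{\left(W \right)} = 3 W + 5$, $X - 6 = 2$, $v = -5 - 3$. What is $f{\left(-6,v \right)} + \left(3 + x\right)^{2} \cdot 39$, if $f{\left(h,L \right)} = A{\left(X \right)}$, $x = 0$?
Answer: $380$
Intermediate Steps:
$v = -8$ ($v = -5 - 3 = -8$)
$X = 8$ ($X = 6 + 2 = 8$)
$A{\left(W \right)} = 5 + 3 W$
$f{\left(h,L \right)} = 29$ ($f{\left(h,L \right)} = 5 + 3 \cdot 8 = 5 + 24 = 29$)
$f{\left(-6,v \right)} + \left(3 + x\right)^{2} \cdot 39 = 29 + \left(3 + 0\right)^{2} \cdot 39 = 29 + 3^{2} \cdot 39 = 29 + 9 \cdot 39 = 29 + 351 = 380$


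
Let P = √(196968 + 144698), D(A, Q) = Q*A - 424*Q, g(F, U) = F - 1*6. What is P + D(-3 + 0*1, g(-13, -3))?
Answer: 8113 + √341666 ≈ 8697.5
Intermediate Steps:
g(F, U) = -6 + F (g(F, U) = F - 6 = -6 + F)
D(A, Q) = -424*Q + A*Q (D(A, Q) = A*Q - 424*Q = -424*Q + A*Q)
P = √341666 ≈ 584.52
P + D(-3 + 0*1, g(-13, -3)) = √341666 + (-6 - 13)*(-424 + (-3 + 0*1)) = √341666 - 19*(-424 + (-3 + 0)) = √341666 - 19*(-424 - 3) = √341666 - 19*(-427) = √341666 + 8113 = 8113 + √341666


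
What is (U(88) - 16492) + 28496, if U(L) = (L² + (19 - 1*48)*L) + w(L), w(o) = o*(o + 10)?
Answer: 25820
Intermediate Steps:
w(o) = o*(10 + o)
U(L) = L² - 29*L + L*(10 + L) (U(L) = (L² + (19 - 1*48)*L) + L*(10 + L) = (L² + (19 - 48)*L) + L*(10 + L) = (L² - 29*L) + L*(10 + L) = L² - 29*L + L*(10 + L))
(U(88) - 16492) + 28496 = (88*(-19 + 2*88) - 16492) + 28496 = (88*(-19 + 176) - 16492) + 28496 = (88*157 - 16492) + 28496 = (13816 - 16492) + 28496 = -2676 + 28496 = 25820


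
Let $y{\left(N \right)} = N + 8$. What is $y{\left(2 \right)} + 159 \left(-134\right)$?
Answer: $-21296$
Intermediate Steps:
$y{\left(N \right)} = 8 + N$
$y{\left(2 \right)} + 159 \left(-134\right) = \left(8 + 2\right) + 159 \left(-134\right) = 10 - 21306 = -21296$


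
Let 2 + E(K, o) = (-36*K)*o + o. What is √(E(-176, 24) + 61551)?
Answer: √213637 ≈ 462.21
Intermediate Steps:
E(K, o) = -2 + o - 36*K*o (E(K, o) = -2 + ((-36*K)*o + o) = -2 + (-36*K*o + o) = -2 + (o - 36*K*o) = -2 + o - 36*K*o)
√(E(-176, 24) + 61551) = √((-2 + 24 - 36*(-176)*24) + 61551) = √((-2 + 24 + 152064) + 61551) = √(152086 + 61551) = √213637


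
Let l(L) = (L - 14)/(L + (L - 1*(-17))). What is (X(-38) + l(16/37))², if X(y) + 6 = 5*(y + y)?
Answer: 65355899904/436921 ≈ 1.4958e+5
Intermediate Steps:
X(y) = -6 + 10*y (X(y) = -6 + 5*(y + y) = -6 + 5*(2*y) = -6 + 10*y)
l(L) = (-14 + L)/(17 + 2*L) (l(L) = (-14 + L)/(L + (L + 17)) = (-14 + L)/(L + (17 + L)) = (-14 + L)/(17 + 2*L))
(X(-38) + l(16/37))² = ((-6 + 10*(-38)) + (-14 + 16/37)/(17 + 2*(16/37)))² = ((-6 - 380) + (-14 + 16*(1/37))/(17 + 2*(16*(1/37))))² = (-386 + (-14 + 16/37)/(17 + 2*(16/37)))² = (-386 - 502/37/(17 + 32/37))² = (-386 - 502/37/(661/37))² = (-386 + (37/661)*(-502/37))² = (-386 - 502/661)² = (-255648/661)² = 65355899904/436921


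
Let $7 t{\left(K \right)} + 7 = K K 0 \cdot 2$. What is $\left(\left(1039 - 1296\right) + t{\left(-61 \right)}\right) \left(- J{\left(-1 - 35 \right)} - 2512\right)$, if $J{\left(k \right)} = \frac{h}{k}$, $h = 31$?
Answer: $\frac{3887243}{6} \approx 6.4787 \cdot 10^{5}$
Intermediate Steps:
$t{\left(K \right)} = -1$ ($t{\left(K \right)} = -1 + \frac{K K 0 \cdot 2}{7} = -1 + \frac{K^{2} \cdot 0 \cdot 2}{7} = -1 + \frac{0 \cdot 2}{7} = -1 + \frac{1}{7} \cdot 0 = -1 + 0 = -1$)
$J{\left(k \right)} = \frac{31}{k}$
$\left(\left(1039 - 1296\right) + t{\left(-61 \right)}\right) \left(- J{\left(-1 - 35 \right)} - 2512\right) = \left(\left(1039 - 1296\right) - 1\right) \left(- \frac{31}{-1 - 35} - 2512\right) = \left(-257 - 1\right) \left(- \frac{31}{-36} - 2512\right) = - 258 \left(- \frac{31 \left(-1\right)}{36} - 2512\right) = - 258 \left(\left(-1\right) \left(- \frac{31}{36}\right) - 2512\right) = - 258 \left(\frac{31}{36} - 2512\right) = \left(-258\right) \left(- \frac{90401}{36}\right) = \frac{3887243}{6}$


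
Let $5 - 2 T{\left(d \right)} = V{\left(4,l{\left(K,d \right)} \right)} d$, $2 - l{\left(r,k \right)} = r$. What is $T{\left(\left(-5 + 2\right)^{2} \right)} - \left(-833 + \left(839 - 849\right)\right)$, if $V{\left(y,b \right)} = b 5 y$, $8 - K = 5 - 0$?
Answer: $\frac{1871}{2} \approx 935.5$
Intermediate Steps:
$K = 3$ ($K = 8 - \left(5 - 0\right) = 8 - \left(5 + 0\right) = 8 - 5 = 3$)
$l{\left(r,k \right)} = 2 - r$
$V{\left(y,b \right)} = 5 b y$
$T{\left(d \right)} = \frac{5}{2} + 10 d$ ($T{\left(d \right)} = \frac{5}{2} - \frac{5 \left(2 - 3\right) 4 d}{2} = \frac{5}{2} - \frac{5 \left(-1\right) 4 d}{2} = \frac{5}{2} - \frac{\left(-20\right) d}{2} = \frac{5}{2} + 10 d$)
$T{\left(\left(-5 + 2\right)^{2} \right)} - \left(-833 + \left(839 - 849\right)\right) = \left(\frac{5}{2} + 10 \left(-5 + 2\right)^{2}\right) - \left(-833 + \left(839 - 849\right)\right) = \left(\frac{5}{2} + 10 \left(-3\right)^{2}\right) - \left(-833 + \left(839 - 849\right)\right) = \left(\frac{5}{2} + 10 \cdot 9\right) - \left(-833 - 10\right) = \left(\frac{5}{2} + 90\right) - -843 = \frac{185}{2} + 843 = \frac{1871}{2}$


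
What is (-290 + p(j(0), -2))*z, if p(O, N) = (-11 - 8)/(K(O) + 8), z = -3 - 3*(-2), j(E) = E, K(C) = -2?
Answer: -1759/2 ≈ -879.50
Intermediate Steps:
z = 3 (z = -3 + 6 = 3)
p(O, N) = -19/6 (p(O, N) = (-11 - 8)/(-2 + 8) = -19/6)
(-290 + p(j(0), -2))*z = (-290 - 19/6)*3 = -1759/6*3 = -1759/2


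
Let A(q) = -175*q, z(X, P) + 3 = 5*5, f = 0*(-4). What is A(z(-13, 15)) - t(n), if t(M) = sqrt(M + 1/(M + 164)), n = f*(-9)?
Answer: -3850 - sqrt(41)/82 ≈ -3850.1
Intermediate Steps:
f = 0
z(X, P) = 22 (z(X, P) = -3 + 5*5 = -3 + 25 = 22)
n = 0 (n = 0*(-9) = 0)
t(M) = sqrt(M + 1/(164 + M))
A(z(-13, 15)) - t(n) = -175*22 - sqrt((1 + 0*(164 + 0))/(164 + 0)) = -3850 - sqrt((1 + 0*164)/164) = -3850 - sqrt((1 + 0)/164) = -3850 - sqrt((1/164)*1) = -3850 - sqrt(1/164) = -3850 - sqrt(41)/82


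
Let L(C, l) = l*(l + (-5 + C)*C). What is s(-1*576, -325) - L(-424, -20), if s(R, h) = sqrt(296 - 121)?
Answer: 3637520 + 5*sqrt(7) ≈ 3.6375e+6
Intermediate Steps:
s(R, h) = 5*sqrt(7) (s(R, h) = sqrt(175) = 5*sqrt(7))
L(C, l) = l*(l + C*(-5 + C))
s(-1*576, -325) - L(-424, -20) = 5*sqrt(7) - (-20)*(-20 + (-424)**2 - 5*(-424)) = 5*sqrt(7) - (-20)*(-20 + 179776 + 2120) = 5*sqrt(7) - (-20)*181876 = 5*sqrt(7) - 1*(-3637520) = 5*sqrt(7) + 3637520 = 3637520 + 5*sqrt(7)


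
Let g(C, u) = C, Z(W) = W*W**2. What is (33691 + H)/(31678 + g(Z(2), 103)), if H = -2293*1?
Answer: 5233/5281 ≈ 0.99091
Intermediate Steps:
Z(W) = W**3
H = -2293
(33691 + H)/(31678 + g(Z(2), 103)) = (33691 - 2293)/(31678 + 2**3) = 31398/(31678 + 8) = 31398/31686 = 31398*(1/31686) = 5233/5281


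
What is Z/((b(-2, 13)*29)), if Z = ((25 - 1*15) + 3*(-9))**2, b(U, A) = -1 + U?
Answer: -289/87 ≈ -3.3218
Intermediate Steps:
Z = 289 (Z = ((25 - 15) - 27)**2 = (10 - 27)**2 = (-17)**2 = 289)
Z/((b(-2, 13)*29)) = 289/(((-1 - 2)*29)) = 289/((-3*29)) = 289/(-87) = 289*(-1/87) = -289/87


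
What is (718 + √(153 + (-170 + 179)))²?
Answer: 515686 + 12924*√2 ≈ 5.3396e+5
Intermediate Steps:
(718 + √(153 + (-170 + 179)))² = (718 + √(153 + 9))² = (718 + √162)² = (718 + 9*√2)²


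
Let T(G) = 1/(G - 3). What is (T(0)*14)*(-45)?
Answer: 210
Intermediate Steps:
T(G) = 1/(-3 + G)
(T(0)*14)*(-45) = (14/(-3 + 0))*(-45) = (14/(-3))*(-45) = -⅓*14*(-45) = -14/3*(-45) = 210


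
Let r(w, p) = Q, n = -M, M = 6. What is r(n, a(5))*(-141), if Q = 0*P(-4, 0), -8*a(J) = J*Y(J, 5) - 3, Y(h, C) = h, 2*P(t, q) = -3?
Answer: 0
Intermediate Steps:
P(t, q) = -3/2 (P(t, q) = (1/2)*(-3) = -3/2)
a(J) = 3/8 - J**2/8 (a(J) = -(J*J - 3)/8 = -(J**2 - 3)/8 = -(-3 + J**2)/8 = 3/8 - J**2/8)
Q = 0 (Q = 0*(-3/2) = 0)
n = -6 (n = -1*6 = -6)
r(w, p) = 0
r(n, a(5))*(-141) = 0*(-141) = 0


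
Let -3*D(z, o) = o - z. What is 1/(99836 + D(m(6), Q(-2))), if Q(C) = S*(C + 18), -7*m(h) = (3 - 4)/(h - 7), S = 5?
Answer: 7/698665 ≈ 1.0019e-5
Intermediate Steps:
m(h) = 1/(7*(-7 + h)) (m(h) = -(3 - 4)/(7*(h - 7)) = -(-1)/(7*(-7 + h)) = 1/(7*(-7 + h)))
Q(C) = 90 + 5*C (Q(C) = 5*(C + 18) = 5*(18 + C) = 90 + 5*C)
D(z, o) = -o/3 + z/3 (D(z, o) = -(o - z)/3 = -o/3 + z/3)
1/(99836 + D(m(6), Q(-2))) = 1/(99836 + (-(90 + 5*(-2))/3 + (1/(7*(-7 + 6)))/3)) = 1/(99836 + (-(90 - 10)/3 + ((⅐)/(-1))/3)) = 1/(99836 + (-⅓*80 + ((⅐)*(-1))/3)) = 1/(99836 + (-80/3 + (⅓)*(-⅐))) = 1/(99836 + (-80/3 - 1/21)) = 1/(99836 - 187/7) = 1/(698665/7) = 7/698665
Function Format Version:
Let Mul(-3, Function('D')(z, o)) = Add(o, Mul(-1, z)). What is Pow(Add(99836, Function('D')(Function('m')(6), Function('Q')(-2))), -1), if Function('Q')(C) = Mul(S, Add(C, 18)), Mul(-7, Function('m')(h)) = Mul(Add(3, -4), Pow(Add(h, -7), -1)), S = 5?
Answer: Rational(7, 698665) ≈ 1.0019e-5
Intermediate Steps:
Function('m')(h) = Mul(Rational(1, 7), Pow(Add(-7, h), -1)) (Function('m')(h) = Mul(Rational(-1, 7), Mul(Add(3, -4), Pow(Add(h, -7), -1))) = Mul(Rational(-1, 7), Mul(-1, Pow(Add(-7, h), -1))) = Mul(Rational(1, 7), Pow(Add(-7, h), -1)))
Function('Q')(C) = Add(90, Mul(5, C)) (Function('Q')(C) = Mul(5, Add(C, 18)) = Mul(5, Add(18, C)) = Add(90, Mul(5, C)))
Function('D')(z, o) = Add(Mul(Rational(-1, 3), o), Mul(Rational(1, 3), z)) (Function('D')(z, o) = Mul(Rational(-1, 3), Add(o, Mul(-1, z))) = Add(Mul(Rational(-1, 3), o), Mul(Rational(1, 3), z)))
Pow(Add(99836, Function('D')(Function('m')(6), Function('Q')(-2))), -1) = Pow(Add(99836, Add(Mul(Rational(-1, 3), Add(90, Mul(5, -2))), Mul(Rational(1, 3), Mul(Rational(1, 7), Pow(Add(-7, 6), -1))))), -1) = Pow(Add(99836, Add(Mul(Rational(-1, 3), Add(90, -10)), Mul(Rational(1, 3), Mul(Rational(1, 7), Pow(-1, -1))))), -1) = Pow(Add(99836, Add(Mul(Rational(-1, 3), 80), Mul(Rational(1, 3), Mul(Rational(1, 7), -1)))), -1) = Pow(Add(99836, Add(Rational(-80, 3), Mul(Rational(1, 3), Rational(-1, 7)))), -1) = Pow(Add(99836, Add(Rational(-80, 3), Rational(-1, 21))), -1) = Pow(Add(99836, Rational(-187, 7)), -1) = Pow(Rational(698665, 7), -1) = Rational(7, 698665)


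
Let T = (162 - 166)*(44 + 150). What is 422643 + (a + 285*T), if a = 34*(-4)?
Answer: 201347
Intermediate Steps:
T = -776 (T = -4*194 = -776)
a = -136
422643 + (a + 285*T) = 422643 + (-136 + 285*(-776)) = 422643 + (-136 - 221160) = 422643 - 221296 = 201347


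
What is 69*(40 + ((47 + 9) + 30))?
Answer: 8694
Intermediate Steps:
69*(40 + ((47 + 9) + 30)) = 69*(40 + (56 + 30)) = 69*(40 + 86) = 69*126 = 8694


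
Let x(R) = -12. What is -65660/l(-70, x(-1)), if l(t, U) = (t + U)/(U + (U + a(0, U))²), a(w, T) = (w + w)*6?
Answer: 4333560/41 ≈ 1.0570e+5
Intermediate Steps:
a(w, T) = 12*w (a(w, T) = (2*w)*6 = 12*w)
l(t, U) = (U + t)/(U + U²) (l(t, U) = (t + U)/(U + (U + 12*0)²) = (U + t)/(U + (U + 0)²) = (U + t)/(U + U²))
-65660/l(-70, x(-1)) = -65660*(-12*(1 - 12)/(-12 - 70)) = -65660/((-1/12*(-82)/(-11))) = -65660/((-1/12*(-1/11)*(-82))) = -65660/(-41/66) = -65660*(-66/41) = 4333560/41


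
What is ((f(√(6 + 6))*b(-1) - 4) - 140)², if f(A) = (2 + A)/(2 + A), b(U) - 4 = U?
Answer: 19881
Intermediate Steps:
b(U) = 4 + U
f(A) = 1
((f(√(6 + 6))*b(-1) - 4) - 140)² = ((1*(4 - 1) - 4) - 140)² = ((1*3 - 4) - 140)² = ((3 - 4) - 140)² = (-1 - 140)² = (-141)² = 19881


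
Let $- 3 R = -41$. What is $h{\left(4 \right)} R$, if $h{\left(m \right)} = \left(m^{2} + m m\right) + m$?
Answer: $492$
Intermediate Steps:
$h{\left(m \right)} = m + 2 m^{2}$ ($h{\left(m \right)} = \left(m^{2} + m^{2}\right) + m = 2 m^{2} + m = m + 2 m^{2}$)
$R = \frac{41}{3}$ ($R = \left(- \frac{1}{3}\right) \left(-41\right) = \frac{41}{3} \approx 13.667$)
$h{\left(4 \right)} R = 4 \left(1 + 2 \cdot 4\right) \frac{41}{3} = 4 \left(1 + 8\right) \frac{41}{3} = 4 \cdot 9 \cdot \frac{41}{3} = 36 \cdot \frac{41}{3} = 492$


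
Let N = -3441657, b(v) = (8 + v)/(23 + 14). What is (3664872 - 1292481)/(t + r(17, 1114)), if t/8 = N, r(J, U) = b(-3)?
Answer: -87778467/1018730467 ≈ -0.086165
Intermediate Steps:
b(v) = 8/37 + v/37 (b(v) = (8 + v)/37 = (8 + v)*(1/37) = 8/37 + v/37)
r(J, U) = 5/37 (r(J, U) = 8/37 + (1/37)*(-3) = 8/37 - 3/37 = 5/37)
t = -27533256 (t = 8*(-3441657) = -27533256)
(3664872 - 1292481)/(t + r(17, 1114)) = (3664872 - 1292481)/(-27533256 + 5/37) = 2372391/(-1018730467/37) = 2372391*(-37/1018730467) = -87778467/1018730467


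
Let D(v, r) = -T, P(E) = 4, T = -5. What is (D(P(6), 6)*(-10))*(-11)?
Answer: 550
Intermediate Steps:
D(v, r) = 5 (D(v, r) = -1*(-5) = 5)
(D(P(6), 6)*(-10))*(-11) = (5*(-10))*(-11) = -50*(-11) = 550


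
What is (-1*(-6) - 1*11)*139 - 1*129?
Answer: -824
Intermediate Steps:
(-1*(-6) - 1*11)*139 - 1*129 = (6 - 11)*139 - 129 = -5*139 - 129 = -695 - 129 = -824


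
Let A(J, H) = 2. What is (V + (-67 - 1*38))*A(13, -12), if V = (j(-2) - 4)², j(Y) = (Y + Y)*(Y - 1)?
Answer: -82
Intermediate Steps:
j(Y) = 2*Y*(-1 + Y) (j(Y) = (2*Y)*(-1 + Y) = 2*Y*(-1 + Y))
V = 64 (V = (2*(-2)*(-1 - 2) - 4)² = (2*(-2)*(-3) - 4)² = (12 - 4)² = 8² = 64)
(V + (-67 - 1*38))*A(13, -12) = (64 + (-67 - 1*38))*2 = (64 + (-67 - 38))*2 = (64 - 105)*2 = -41*2 = -82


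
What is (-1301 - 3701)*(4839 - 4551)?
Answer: -1440576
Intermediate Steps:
(-1301 - 3701)*(4839 - 4551) = -5002*288 = -1440576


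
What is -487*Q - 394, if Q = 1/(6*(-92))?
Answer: -217001/552 ≈ -393.12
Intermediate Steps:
Q = -1/552 (Q = 1/(-552) = -1/552 ≈ -0.0018116)
-487*Q - 394 = -487*(-1/552) - 394 = 487/552 - 394 = -217001/552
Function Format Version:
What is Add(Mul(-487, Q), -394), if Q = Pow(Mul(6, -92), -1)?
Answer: Rational(-217001, 552) ≈ -393.12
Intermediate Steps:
Q = Rational(-1, 552) (Q = Pow(-552, -1) = Rational(-1, 552) ≈ -0.0018116)
Add(Mul(-487, Q), -394) = Add(Mul(-487, Rational(-1, 552)), -394) = Add(Rational(487, 552), -394) = Rational(-217001, 552)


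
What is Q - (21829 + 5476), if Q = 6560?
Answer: -20745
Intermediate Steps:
Q - (21829 + 5476) = 6560 - (21829 + 5476) = 6560 - 1*27305 = 6560 - 27305 = -20745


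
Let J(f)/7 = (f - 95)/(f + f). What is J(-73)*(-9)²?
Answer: 47628/73 ≈ 652.44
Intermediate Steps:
J(f) = 7*(-95 + f)/(2*f) (J(f) = 7*((f - 95)/(f + f)) = 7*((-95 + f)/((2*f))) = 7*((-95 + f)*(1/(2*f))) = 7*((-95 + f)/(2*f)) = 7*(-95 + f)/(2*f))
J(-73)*(-9)² = ((7/2)*(-95 - 73)/(-73))*(-9)² = ((7/2)*(-1/73)*(-168))*81 = (588/73)*81 = 47628/73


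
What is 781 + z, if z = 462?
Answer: 1243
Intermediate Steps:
781 + z = 781 + 462 = 1243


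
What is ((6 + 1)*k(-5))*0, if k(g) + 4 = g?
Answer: 0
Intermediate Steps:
k(g) = -4 + g
((6 + 1)*k(-5))*0 = ((6 + 1)*(-4 - 5))*0 = (7*(-9))*0 = -63*0 = 0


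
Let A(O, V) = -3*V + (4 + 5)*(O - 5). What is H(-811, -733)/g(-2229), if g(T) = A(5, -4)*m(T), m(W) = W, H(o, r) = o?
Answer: 811/26748 ≈ 0.030320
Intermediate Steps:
A(O, V) = -45 - 3*V + 9*O (A(O, V) = -3*V + 9*(-5 + O) = -3*V + (-45 + 9*O) = -45 - 3*V + 9*O)
g(T) = 12*T (g(T) = (-45 - 3*(-4) + 9*5)*T = (-45 + 12 + 45)*T = 12*T)
H(-811, -733)/g(-2229) = -811/(12*(-2229)) = -811/(-26748) = -811*(-1/26748) = 811/26748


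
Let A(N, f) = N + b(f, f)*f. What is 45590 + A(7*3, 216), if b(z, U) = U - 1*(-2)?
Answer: 92699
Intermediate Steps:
b(z, U) = 2 + U (b(z, U) = U + 2 = 2 + U)
A(N, f) = N + f*(2 + f) (A(N, f) = N + (2 + f)*f = N + f*(2 + f))
45590 + A(7*3, 216) = 45590 + (7*3 + 216*(2 + 216)) = 45590 + (21 + 216*218) = 45590 + (21 + 47088) = 45590 + 47109 = 92699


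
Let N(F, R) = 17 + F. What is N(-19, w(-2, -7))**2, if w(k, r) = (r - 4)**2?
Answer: 4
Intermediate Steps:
w(k, r) = (-4 + r)**2
N(-19, w(-2, -7))**2 = (17 - 19)**2 = (-2)**2 = 4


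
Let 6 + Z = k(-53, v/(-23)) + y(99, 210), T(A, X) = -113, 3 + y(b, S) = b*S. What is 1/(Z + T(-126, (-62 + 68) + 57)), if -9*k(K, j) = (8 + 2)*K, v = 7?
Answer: 9/186542 ≈ 4.8247e-5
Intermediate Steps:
y(b, S) = -3 + S*b (y(b, S) = -3 + b*S = -3 + S*b)
k(K, j) = -10*K/9 (k(K, j) = -(8 + 2)*K/9 = -10*K/9)
Z = 187559/9 (Z = -6 + (-10/9*(-53) + (-3 + 210*99)) = -6 + (530/9 + (-3 + 20790)) = -6 + (530/9 + 20787) = -6 + 187613/9 = 187559/9 ≈ 20840.)
1/(Z + T(-126, (-62 + 68) + 57)) = 1/(187559/9 - 113) = 1/(186542/9) = 9/186542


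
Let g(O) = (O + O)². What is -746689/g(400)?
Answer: -746689/640000 ≈ -1.1667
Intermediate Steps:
g(O) = 4*O² (g(O) = (2*O)² = 4*O²)
-746689/g(400) = -746689/(4*400²) = -746689/(4*160000) = -746689/640000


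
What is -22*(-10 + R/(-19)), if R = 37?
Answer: 4994/19 ≈ 262.84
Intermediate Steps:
-22*(-10 + R/(-19)) = -22*(-10 + 37/(-19)) = -22*(-10 + 37*(-1/19)) = -22*(-10 - 37/19) = -22*(-227/19) = 4994/19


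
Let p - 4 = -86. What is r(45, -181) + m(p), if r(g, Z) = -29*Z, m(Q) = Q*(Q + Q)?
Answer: 18697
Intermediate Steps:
p = -82 (p = 4 - 86 = -82)
m(Q) = 2*Q² (m(Q) = Q*(2*Q) = 2*Q²)
r(45, -181) + m(p) = -29*(-181) + 2*(-82)² = 5249 + 2*6724 = 5249 + 13448 = 18697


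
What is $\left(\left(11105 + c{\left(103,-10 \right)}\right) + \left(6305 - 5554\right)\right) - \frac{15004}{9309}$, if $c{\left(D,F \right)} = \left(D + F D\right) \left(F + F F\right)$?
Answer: $- \frac{666297370}{9309} \approx -71576.0$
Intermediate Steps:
$c{\left(D,F \right)} = \left(D + D F\right) \left(F + F^{2}\right)$
$\left(\left(11105 + c{\left(103,-10 \right)}\right) + \left(6305 - 5554\right)\right) - \frac{15004}{9309} = \left(\left(11105 + 103 \left(-10\right) \left(1 + \left(-10\right)^{2} + 2 \left(-10\right)\right)\right) + \left(6305 - 5554\right)\right) - \frac{15004}{9309} = \left(\left(11105 + 103 \left(-10\right) \left(1 + 100 - 20\right)\right) + 751\right) - 15004 \cdot \frac{1}{9309} = \left(\left(11105 + 103 \left(-10\right) 81\right) + 751\right) - \frac{15004}{9309} = \left(\left(11105 - 83430\right) + 751\right) - \frac{15004}{9309} = \left(-72325 + 751\right) - \frac{15004}{9309} = -71574 - \frac{15004}{9309} = - \frac{666297370}{9309}$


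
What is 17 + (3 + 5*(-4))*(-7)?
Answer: 136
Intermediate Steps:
17 + (3 + 5*(-4))*(-7) = 17 + (3 - 20)*(-7) = 17 - 17*(-7) = 17 + 119 = 136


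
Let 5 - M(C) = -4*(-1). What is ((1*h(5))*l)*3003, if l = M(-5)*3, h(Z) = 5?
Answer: 45045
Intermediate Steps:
M(C) = 1 (M(C) = 5 - (-4)*(-1) = 5 - 1*4 = 5 - 4 = 1)
l = 3 (l = 1*3 = 3)
((1*h(5))*l)*3003 = ((1*5)*3)*3003 = (5*3)*3003 = 15*3003 = 45045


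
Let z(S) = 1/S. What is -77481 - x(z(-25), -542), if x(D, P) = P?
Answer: -76939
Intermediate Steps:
-77481 - x(z(-25), -542) = -77481 - 1*(-542) = -77481 + 542 = -76939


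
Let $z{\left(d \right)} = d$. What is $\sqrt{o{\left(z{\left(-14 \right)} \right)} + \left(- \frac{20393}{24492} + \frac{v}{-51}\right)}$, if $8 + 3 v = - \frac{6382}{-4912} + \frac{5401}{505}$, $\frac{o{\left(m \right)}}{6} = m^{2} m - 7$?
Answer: $\frac{3 i \sqrt{849151668938186988961990}}{21516997580} \approx 128.48 i$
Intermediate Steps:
$o{\left(m \right)} = -42 + 6 m^{3}$ ($o{\left(m \right)} = 6 \left(m^{2} m - 7\right) = 6 \left(m^{3} - 7\right) = 6 \left(-7 + m^{3}\right) = -42 + 6 m^{3}$)
$v = \frac{1651357}{1240280}$ ($v = - \frac{8}{3} + \frac{- \frac{6382}{-4912} + \frac{5401}{505}}{3} = - \frac{8}{3} + \frac{\left(-6382\right) \left(- \frac{1}{4912}\right) + 5401 \cdot \frac{1}{505}}{3} = - \frac{8}{3} + \frac{\frac{3191}{2456} + \frac{5401}{505}}{3} = - \frac{8}{3} + \frac{1}{3} \cdot \frac{14876311}{1240280} = - \frac{8}{3} + \frac{14876311}{3720840} = \frac{1651357}{1240280} \approx 1.3314$)
$\sqrt{o{\left(z{\left(-14 \right)} \right)} + \left(- \frac{20393}{24492} + \frac{v}{-51}\right)} = \sqrt{\left(-42 + 6 \left(-14\right)^{3}\right) + \left(- \frac{20393}{24492} + \frac{1651357}{1240280 \left(-51\right)}\right)} = \sqrt{\left(-42 + 6 \left(-2744\right)\right) + \left(\left(-20393\right) \frac{1}{24492} + \frac{1651357}{1240280} \left(- \frac{1}{51}\right)\right)} = \sqrt{\left(-42 - 16464\right) - \frac{36955265769}{43033995160}} = \sqrt{-16506 - \frac{36955265769}{43033995160}} = \sqrt{- \frac{710356079376729}{43033995160}} = \frac{3 i \sqrt{849151668938186988961990}}{21516997580}$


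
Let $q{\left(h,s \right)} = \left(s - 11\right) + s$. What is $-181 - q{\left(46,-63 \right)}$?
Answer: $-44$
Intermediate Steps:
$q{\left(h,s \right)} = -11 + 2 s$ ($q{\left(h,s \right)} = \left(-11 + s\right) + s = -11 + 2 s$)
$-181 - q{\left(46,-63 \right)} = -181 - \left(-11 + 2 \left(-63\right)\right) = -181 - \left(-11 - 126\right) = -181 - -137 = -181 + 137 = -44$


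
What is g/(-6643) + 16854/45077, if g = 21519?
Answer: -858050841/299446511 ≈ -2.8655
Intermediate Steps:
g/(-6643) + 16854/45077 = 21519/(-6643) + 16854/45077 = 21519*(-1/6643) + 16854*(1/45077) = -21519/6643 + 16854/45077 = -858050841/299446511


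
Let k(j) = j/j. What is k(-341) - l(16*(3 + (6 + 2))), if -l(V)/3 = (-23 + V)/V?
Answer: 635/176 ≈ 3.6080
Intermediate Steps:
k(j) = 1
l(V) = -3*(-23 + V)/V
k(-341) - l(16*(3 + (6 + 2))) = 1 - (-3 + 69/((16*(3 + (6 + 2))))) = 1 - (-3 + 69/((16*(3 + 8)))) = 1 - (-3 + 69/((16*11))) = 1 - (-3 + 69/176) = 1 - 1*(-459/176) = 1 + 459/176 = 635/176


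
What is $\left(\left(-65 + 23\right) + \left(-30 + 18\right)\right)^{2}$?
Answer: $2916$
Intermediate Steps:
$\left(\left(-65 + 23\right) + \left(-30 + 18\right)\right)^{2} = \left(-42 - 12\right)^{2} = \left(-54\right)^{2} = 2916$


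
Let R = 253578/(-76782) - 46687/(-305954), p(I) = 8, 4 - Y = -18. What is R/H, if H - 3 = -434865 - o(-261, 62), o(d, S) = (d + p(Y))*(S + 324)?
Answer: 12333080363/1320252574746952 ≈ 9.3415e-6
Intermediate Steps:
Y = 22 (Y = 4 - 1*(-18) = 4 + 18 = 22)
o(d, S) = (8 + d)*(324 + S) (o(d, S) = (d + 8)*(S + 324) = (8 + d)*(324 + S))
R = -12333080363/3915293338 (R = 253578*(-1/76782) - 46687*(-1/305954) = -42263/12797 + 46687/305954 = -12333080363/3915293338 ≈ -3.1500)
H = -337204 (H = 3 + (-434865 - (2592 + 8*62 + 324*(-261) + 62*(-261))) = 3 + (-434865 - (2592 + 496 - 84564 - 16182)) = 3 + (-434865 - 1*(-97658)) = 3 + (-434865 + 97658) = 3 - 337207 = -337204)
R/H = -12333080363/3915293338/(-337204) = -12333080363/3915293338*(-1/337204) = 12333080363/1320252574746952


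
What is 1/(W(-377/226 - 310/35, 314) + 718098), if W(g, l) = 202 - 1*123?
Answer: 1/718177 ≈ 1.3924e-6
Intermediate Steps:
W(g, l) = 79 (W(g, l) = 202 - 123 = 79)
1/(W(-377/226 - 310/35, 314) + 718098) = 1/(79 + 718098) = 1/718177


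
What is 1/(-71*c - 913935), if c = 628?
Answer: -1/958523 ≈ -1.0433e-6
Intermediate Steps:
1/(-71*c - 913935) = 1/(-71*628 - 913935) = 1/(-44588 - 913935) = 1/(-958523) = -1/958523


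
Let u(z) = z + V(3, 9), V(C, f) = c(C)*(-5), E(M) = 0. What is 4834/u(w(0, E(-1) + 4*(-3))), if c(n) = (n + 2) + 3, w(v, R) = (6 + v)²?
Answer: -2417/2 ≈ -1208.5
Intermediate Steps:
c(n) = 5 + n (c(n) = (2 + n) + 3 = 5 + n)
V(C, f) = -25 - 5*C (V(C, f) = (5 + C)*(-5) = -25 - 5*C)
u(z) = -40 + z (u(z) = z + (-25 - 5*3) = z + (-25 - 15) = z - 40 = -40 + z)
4834/u(w(0, E(-1) + 4*(-3))) = 4834/(-40 + (6 + 0)²) = 4834/(-40 + 6²) = 4834/(-40 + 36) = 4834/(-4) = 4834*(-¼) = -2417/2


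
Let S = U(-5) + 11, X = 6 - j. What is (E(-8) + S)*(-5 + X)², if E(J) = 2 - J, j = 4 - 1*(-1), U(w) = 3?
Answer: 384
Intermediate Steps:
j = 5 (j = 4 + 1 = 5)
X = 1 (X = 6 - 1*5 = 6 - 5 = 1)
S = 14 (S = 3 + 11 = 14)
(E(-8) + S)*(-5 + X)² = ((2 - 1*(-8)) + 14)*(-5 + 1)² = ((2 + 8) + 14)*(-4)² = (10 + 14)*16 = 24*16 = 384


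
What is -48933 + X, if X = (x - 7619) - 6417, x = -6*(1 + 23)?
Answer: -63113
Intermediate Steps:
x = -144 (x = -6*24 = -144)
X = -14180 (X = (-144 - 7619) - 6417 = -7763 - 6417 = -14180)
-48933 + X = -48933 - 14180 = -63113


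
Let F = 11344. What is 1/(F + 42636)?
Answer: 1/53980 ≈ 1.8525e-5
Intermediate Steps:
1/(F + 42636) = 1/(11344 + 42636) = 1/53980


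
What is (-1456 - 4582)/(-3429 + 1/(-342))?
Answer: 2064996/1172719 ≈ 1.7609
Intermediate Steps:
(-1456 - 4582)/(-3429 + 1/(-342)) = -6038/(-3429 - 1/342) = -6038/(-1172719/342) = -6038*(-342/1172719) = 2064996/1172719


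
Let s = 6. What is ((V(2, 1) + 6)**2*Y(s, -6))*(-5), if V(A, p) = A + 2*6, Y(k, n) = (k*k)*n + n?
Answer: 444000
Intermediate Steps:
Y(k, n) = n + n*k**2 (Y(k, n) = k**2*n + n = n*k**2 + n = n + n*k**2)
V(A, p) = 12 + A (V(A, p) = A + 12 = 12 + A)
((V(2, 1) + 6)**2*Y(s, -6))*(-5) = (((12 + 2) + 6)**2*(-6*(1 + 6**2)))*(-5) = ((14 + 6)**2*(-6*(1 + 36)))*(-5) = (20**2*(-6*37))*(-5) = (400*(-222))*(-5) = -88800*(-5) = 444000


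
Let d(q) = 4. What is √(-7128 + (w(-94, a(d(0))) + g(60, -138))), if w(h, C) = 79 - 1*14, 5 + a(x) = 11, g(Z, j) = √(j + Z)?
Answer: √(-7063 + I*√78) ≈ 0.0525 + 84.042*I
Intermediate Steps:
g(Z, j) = √(Z + j)
a(x) = 6 (a(x) = -5 + 11 = 6)
w(h, C) = 65 (w(h, C) = 79 - 14 = 65)
√(-7128 + (w(-94, a(d(0))) + g(60, -138))) = √(-7128 + (65 + √(60 - 138))) = √(-7128 + (65 + √(-78))) = √(-7128 + (65 + I*√78)) = √(-7063 + I*√78)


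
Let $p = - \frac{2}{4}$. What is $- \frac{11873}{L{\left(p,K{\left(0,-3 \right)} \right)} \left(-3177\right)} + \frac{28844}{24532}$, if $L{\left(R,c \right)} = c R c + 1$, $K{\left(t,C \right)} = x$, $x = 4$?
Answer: $\frac{87548320}{136391787} \approx 0.64189$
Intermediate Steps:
$K{\left(t,C \right)} = 4$
$p = - \frac{1}{2}$ ($p = \left(-2\right) \frac{1}{4} = - \frac{1}{2} \approx -0.5$)
$L{\left(R,c \right)} = 1 + R c^{2}$ ($L{\left(R,c \right)} = R c c + 1 = R c^{2} + 1 = 1 + R c^{2}$)
$- \frac{11873}{L{\left(p,K{\left(0,-3 \right)} \right)} \left(-3177\right)} + \frac{28844}{24532} = - \frac{11873}{\left(1 - \frac{4^{2}}{2}\right) \left(-3177\right)} + \frac{28844}{24532} = - \frac{11873}{\left(1 - 8\right) \left(-3177\right)} + 28844 \cdot \frac{1}{24532} = - \frac{11873}{\left(1 - 8\right) \left(-3177\right)} + \frac{7211}{6133} = - \frac{11873}{\left(-7\right) \left(-3177\right)} + \frac{7211}{6133} = - \frac{11873}{22239} + \frac{7211}{6133} = \frac{87548320}{136391787}$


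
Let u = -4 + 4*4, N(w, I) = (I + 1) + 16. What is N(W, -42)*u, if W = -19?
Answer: -300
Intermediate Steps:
N(w, I) = 17 + I (N(w, I) = (1 + I) + 16 = 17 + I)
u = 12 (u = -4 + 16 = 12)
N(W, -42)*u = (17 - 42)*12 = -25*12 = -300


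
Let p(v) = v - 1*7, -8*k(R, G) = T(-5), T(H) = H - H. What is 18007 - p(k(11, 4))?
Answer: 18014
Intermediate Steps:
T(H) = 0
k(R, G) = 0 (k(R, G) = -1/8*0 = 0)
p(v) = -7 + v (p(v) = v - 7 = -7 + v)
18007 - p(k(11, 4)) = 18007 - (-7 + 0) = 18007 - 1*(-7) = 18007 + 7 = 18014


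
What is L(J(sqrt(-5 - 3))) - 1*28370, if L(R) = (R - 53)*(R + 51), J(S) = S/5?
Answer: -776833/25 - 4*I*sqrt(2)/5 ≈ -31073.0 - 1.1314*I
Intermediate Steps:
J(S) = S/5 (J(S) = S*(1/5) = S/5)
L(R) = (-53 + R)*(51 + R)
L(J(sqrt(-5 - 3))) - 1*28370 = (-2703 + (sqrt(-5 - 3)/5)**2 - 2*sqrt(-5 - 3)/5) - 1*28370 = (-2703 + (sqrt(-8)/5)**2 - 2*sqrt(-8)/5) - 28370 = (-2703 + ((2*I*sqrt(2))/5)**2 - 2*2*I*sqrt(2)/5) - 28370 = (-2703 + (2*I*sqrt(2)/5)**2 - 4*I*sqrt(2)/5) - 28370 = (-2703 - 8/25 - 4*I*sqrt(2)/5) - 28370 = (-67583/25 - 4*I*sqrt(2)/5) - 28370 = -776833/25 - 4*I*sqrt(2)/5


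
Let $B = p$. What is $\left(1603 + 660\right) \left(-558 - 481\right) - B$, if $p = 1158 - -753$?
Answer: $-2353168$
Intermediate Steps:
$p = 1911$ ($p = 1158 + 753 = 1911$)
$B = 1911$
$\left(1603 + 660\right) \left(-558 - 481\right) - B = \left(1603 + 660\right) \left(-558 - 481\right) - 1911 = 2263 \left(-1039\right) - 1911 = -2351257 - 1911 = -2353168$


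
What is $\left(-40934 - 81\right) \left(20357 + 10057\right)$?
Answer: $-1247430210$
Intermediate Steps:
$\left(-40934 - 81\right) \left(20357 + 10057\right) = \left(-41015\right) 30414 = -1247430210$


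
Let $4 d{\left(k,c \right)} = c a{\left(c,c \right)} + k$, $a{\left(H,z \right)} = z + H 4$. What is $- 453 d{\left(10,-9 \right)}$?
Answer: $- \frac{187995}{4} \approx -46999.0$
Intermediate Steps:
$a{\left(H,z \right)} = z + 4 H$
$d{\left(k,c \right)} = \frac{k}{4} + \frac{5 c^{2}}{4}$ ($d{\left(k,c \right)} = \frac{c \left(c + 4 c\right) + k}{4} = \frac{c 5 c + k}{4} = \frac{5 c^{2} + k}{4} = \frac{k + 5 c^{2}}{4} = \frac{k}{4} + \frac{5 c^{2}}{4}$)
$- 453 d{\left(10,-9 \right)} = - 453 \left(\frac{1}{4} \cdot 10 + \frac{5 \left(-9\right)^{2}}{4}\right) = - 453 \left(\frac{5}{2} + \frac{5}{4} \cdot 81\right) = - 453 \left(\frac{5}{2} + \frac{405}{4}\right) = \left(-453\right) \frac{415}{4} = - \frac{187995}{4}$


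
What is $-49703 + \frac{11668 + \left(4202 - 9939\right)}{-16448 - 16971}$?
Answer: $- \frac{1661030488}{33419} \approx -49703.0$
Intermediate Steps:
$-49703 + \frac{11668 + \left(4202 - 9939\right)}{-16448 - 16971} = -49703 + \frac{11668 + \left(4202 - 9939\right)}{-33419} = -49703 + \left(11668 - 5737\right) \left(- \frac{1}{33419}\right) = -49703 + 5931 \left(- \frac{1}{33419}\right) = -49703 - \frac{5931}{33419} = - \frac{1661030488}{33419}$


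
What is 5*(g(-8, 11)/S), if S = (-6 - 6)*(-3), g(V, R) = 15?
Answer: 25/12 ≈ 2.0833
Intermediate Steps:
S = 36 (S = -12*(-3) = 36)
5*(g(-8, 11)/S) = 5*(15/36) = 5*(15*(1/36)) = 5*(5/12) = 25/12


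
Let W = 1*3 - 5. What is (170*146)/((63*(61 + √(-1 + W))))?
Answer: 378505/58653 - 6205*I*√3/58653 ≈ 6.4533 - 0.18324*I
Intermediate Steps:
W = -2 (W = 3 - 5 = -2)
(170*146)/((63*(61 + √(-1 + W)))) = (170*146)/((63*(61 + √(-1 - 2)))) = 24820/((63*(61 + √(-3)))) = 24820/((63*(61 + I*√3))) = 24820/(3843 + 63*I*√3)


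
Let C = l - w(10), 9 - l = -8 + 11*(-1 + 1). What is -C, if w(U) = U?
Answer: -7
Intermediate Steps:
l = 17 (l = 9 - (-8 + 11*(-1 + 1)) = 9 - (-8 + 11*0) = 9 - (-8 + 0) = 9 - 1*(-8) = 9 + 8 = 17)
C = 7 (C = 17 - 1*10 = 17 - 10 = 7)
-C = -1*7 = -7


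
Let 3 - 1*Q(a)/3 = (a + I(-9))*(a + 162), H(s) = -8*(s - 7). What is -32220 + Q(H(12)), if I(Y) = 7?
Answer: -20133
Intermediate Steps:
H(s) = 56 - 8*s (H(s) = -8*(-7 + s) = 56 - 8*s)
Q(a) = 9 - 3*(7 + a)*(162 + a) (Q(a) = 9 - 3*(a + 7)*(a + 162) = 9 - 3*(7 + a)*(162 + a))
-32220 + Q(H(12)) = -32220 + (-3393 - 507*(56 - 8*12) - 3*(56 - 8*12)²) = -32220 + (-3393 - 507*(56 - 96) - 3*(56 - 96)²) = -32220 + (-3393 - 507*(-40) - 3*(-40)²) = -32220 + (-3393 + 20280 - 3*1600) = -32220 + (-3393 + 20280 - 4800) = -32220 + 12087 = -20133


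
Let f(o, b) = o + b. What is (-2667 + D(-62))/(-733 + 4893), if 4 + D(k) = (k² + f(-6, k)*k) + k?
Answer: 5327/4160 ≈ 1.2805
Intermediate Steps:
f(o, b) = b + o
D(k) = -4 + k + k² + k*(-6 + k) (D(k) = -4 + ((k² + (k - 6)*k) + k) = -4 + ((k² + (-6 + k)*k) + k) = -4 + ((k² + k*(-6 + k)) + k) = -4 + (k + k² + k*(-6 + k)) = -4 + k + k² + k*(-6 + k))
(-2667 + D(-62))/(-733 + 4893) = (-2667 + (-4 - 5*(-62) + 2*(-62)²))/(-733 + 4893) = (-2667 + (-4 + 310 + 2*3844))/4160 = (-2667 + (-4 + 310 + 7688))*(1/4160) = (-2667 + 7994)*(1/4160) = 5327*(1/4160) = 5327/4160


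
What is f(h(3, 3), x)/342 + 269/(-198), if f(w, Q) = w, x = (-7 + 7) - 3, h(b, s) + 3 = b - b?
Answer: -2572/1881 ≈ -1.3674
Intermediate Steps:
h(b, s) = -3 (h(b, s) = -3 + (b - b) = -3 + 0 = -3)
x = -3 (x = 0 - 3 = -3)
f(h(3, 3), x)/342 + 269/(-198) = -3/342 + 269/(-198) = -3*1/342 + 269*(-1/198) = -1/114 - 269/198 = -2572/1881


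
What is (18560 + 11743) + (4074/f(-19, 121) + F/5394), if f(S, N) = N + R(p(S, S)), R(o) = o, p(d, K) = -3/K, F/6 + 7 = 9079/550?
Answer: 17264942137779/569111950 ≈ 30337.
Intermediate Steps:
F = 15687/275 (F = -42 + 6*(9079/550) = -42 + 27237/275 = 15687/275 ≈ 57.044)
f(S, N) = N - 3/S
(18560 + 11743) + (4074/f(-19, 121) + F/5394) = (18560 + 11743) + (4074/(121 - 3/(-19)) + (15687/275)/5394) = 30303 + (4074/(121 - 3*(-1/19)) + (15687/275)*(1/5394)) = 30303 + (4074/(121 + 3/19) + 5229/494450) = 30303 + (4074/(2302/19) + 5229/494450) = 30303 + (4074*(19/2302) + 5229/494450) = 30303 + (38703/1151 + 5229/494450) = 30303 + 19142716929/569111950 = 17264942137779/569111950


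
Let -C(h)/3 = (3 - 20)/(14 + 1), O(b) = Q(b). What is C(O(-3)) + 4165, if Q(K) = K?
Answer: 20842/5 ≈ 4168.4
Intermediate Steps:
O(b) = b
C(h) = 17/5 (C(h) = -3*(3 - 20)/(14 + 1) = -(-51)/15 = -3*(-17/15) = 17/5)
C(O(-3)) + 4165 = 17/5 + 4165 = 20842/5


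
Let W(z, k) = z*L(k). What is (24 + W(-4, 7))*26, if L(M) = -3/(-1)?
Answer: 312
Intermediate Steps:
L(M) = 3 (L(M) = -3*(-1) = 3)
W(z, k) = 3*z (W(z, k) = z*3 = 3*z)
(24 + W(-4, 7))*26 = (24 + 3*(-4))*26 = (24 - 12)*26 = 12*26 = 312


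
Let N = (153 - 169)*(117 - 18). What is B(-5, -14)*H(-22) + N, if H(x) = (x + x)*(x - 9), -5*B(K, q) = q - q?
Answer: -1584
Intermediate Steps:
B(K, q) = 0 (B(K, q) = -(q - q)/5 = -⅕*0 = 0)
N = -1584 (N = -16*99 = -1584)
H(x) = 2*x*(-9 + x) (H(x) = (2*x)*(-9 + x) = 2*x*(-9 + x))
B(-5, -14)*H(-22) + N = 0*(2*(-22)*(-9 - 22)) - 1584 = 0*(2*(-22)*(-31)) - 1584 = 0*1364 - 1584 = 0 - 1584 = -1584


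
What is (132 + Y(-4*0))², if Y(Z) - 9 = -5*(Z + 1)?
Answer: 18496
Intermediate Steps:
Y(Z) = 4 - 5*Z (Y(Z) = 9 - 5*(Z + 1) = 9 - 5*(1 + Z) = 9 + (-5 - 5*Z) = 4 - 5*Z)
(132 + Y(-4*0))² = (132 + (4 - (-20)*0))² = (132 + (4 - 5*0))² = (132 + (4 + 0))² = (132 + 4)² = 136² = 18496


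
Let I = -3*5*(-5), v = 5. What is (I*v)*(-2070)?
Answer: -776250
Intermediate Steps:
I = 75 (I = -15*(-5) = 75)
(I*v)*(-2070) = (75*5)*(-2070) = 375*(-2070) = -776250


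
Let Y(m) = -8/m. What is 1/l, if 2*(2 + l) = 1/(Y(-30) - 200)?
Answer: -5992/11999 ≈ -0.49937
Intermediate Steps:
l = -11999/5992 (l = -2 + 1/(2*(-8/(-30) - 200)) = -2 + 1/(2*(-8*(-1/30) - 200)) = -2 + 1/(2*(4/15 - 200)) = -2 + 1/(2*(-2996/15)) = -2 + (½)*(-15/2996) = -2 - 15/5992 = -11999/5992 ≈ -2.0025)
1/l = 1/(-11999/5992) = -5992/11999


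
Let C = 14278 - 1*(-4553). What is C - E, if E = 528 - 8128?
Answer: 26431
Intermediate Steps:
E = -7600
C = 18831 (C = 14278 + 4553 = 18831)
C - E = 18831 - 1*(-7600) = 18831 + 7600 = 26431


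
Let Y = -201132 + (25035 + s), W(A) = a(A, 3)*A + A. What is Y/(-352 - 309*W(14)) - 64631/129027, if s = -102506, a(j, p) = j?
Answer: 31730653579/8417979534 ≈ 3.7694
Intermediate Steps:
W(A) = A + A**2 (W(A) = A*A + A = A**2 + A = A + A**2)
Y = -278603 (Y = -201132 + (25035 - 102506) = -201132 - 77471 = -278603)
Y/(-352 - 309*W(14)) - 64631/129027 = -278603/(-352 - 4326*(1 + 14)) - 64631/129027 = -278603/(-352 - 4326*15) - 64631*1/129027 = -278603/(-352 - 309*210) - 64631/129027 = -278603/(-352 - 64890) - 64631/129027 = -278603/(-65242) - 64631/129027 = -278603*(-1/65242) - 64631/129027 = 278603/65242 - 64631/129027 = 31730653579/8417979534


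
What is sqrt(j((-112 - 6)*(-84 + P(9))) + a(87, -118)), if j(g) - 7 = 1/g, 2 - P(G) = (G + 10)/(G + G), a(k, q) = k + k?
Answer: sqrt(1408202880370)/88205 ≈ 13.454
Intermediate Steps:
a(k, q) = 2*k
P(G) = 2 - (10 + G)/(2*G) (P(G) = 2 - (G + 10)/(G + G) = 2 - (10 + G)/(2*G))
j(g) = 7 + 1/g
sqrt(j((-112 - 6)*(-84 + P(9))) + a(87, -118)) = sqrt((7 + 1/((-112 - 6)*(-84 + (3/2 - 5/9)))) + 2*87) = sqrt((7 + 1/(-118*(-84 + (3/2 - 5*1/9)))) + 174) = sqrt((7 + 1/(-118*(-84 + (3/2 - 5/9)))) + 174) = sqrt((7 + 1/(-118*(-84 + 17/18))) + 174) = sqrt((7 + 1/(-118*(-1495/18))) + 174) = sqrt((7 + 1/(88205/9)) + 174) = sqrt((7 + 9/88205) + 174) = sqrt(617444/88205 + 174) = sqrt(15965114/88205) = sqrt(1408202880370)/88205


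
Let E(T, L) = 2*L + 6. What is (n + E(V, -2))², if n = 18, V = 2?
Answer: 400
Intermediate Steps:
E(T, L) = 6 + 2*L
(n + E(V, -2))² = (18 + (6 + 2*(-2)))² = (18 + (6 - 4))² = (18 + 2)² = 20² = 400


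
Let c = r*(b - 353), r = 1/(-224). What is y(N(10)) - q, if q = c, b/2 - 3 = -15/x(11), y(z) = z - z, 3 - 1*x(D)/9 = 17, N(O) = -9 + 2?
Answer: -3641/2352 ≈ -1.5480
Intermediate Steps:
N(O) = -7
r = -1/224 ≈ -0.0044643
x(D) = -126 (x(D) = 27 - 9*17 = 27 - 153 = -126)
y(z) = 0
b = 131/21 (b = 6 + 2*(-15/(-126)) = 6 + 2*(-15*(-1/126)) = 6 + 2*(5/42) = 6 + 5/21 = 131/21 ≈ 6.2381)
c = 3641/2352 (c = -(131/21 - 353)/224 = -1/224*(-7282/21) = 3641/2352 ≈ 1.5480)
q = 3641/2352 ≈ 1.5480
y(N(10)) - q = 0 - 1*3641/2352 = 0 - 3641/2352 = -3641/2352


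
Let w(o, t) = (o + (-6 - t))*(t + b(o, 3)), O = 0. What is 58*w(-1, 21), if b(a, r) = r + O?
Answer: -38976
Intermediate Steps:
b(a, r) = r (b(a, r) = r + 0 = r)
w(o, t) = (3 + t)*(-6 + o - t) (w(o, t) = (o + (-6 - t))*(t + 3) = (-6 + o - t)*(3 + t) = (3 + t)*(-6 + o - t))
58*w(-1, 21) = 58*(-18 - 1*21² - 9*21 + 3*(-1) - 1*21) = 58*(-18 - 1*441 - 189 - 3 - 21) = 58*(-18 - 441 - 189 - 3 - 21) = 58*(-672) = -38976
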